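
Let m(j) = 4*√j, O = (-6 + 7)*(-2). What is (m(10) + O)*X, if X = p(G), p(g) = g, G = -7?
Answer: 14 - 28*√10 ≈ -74.544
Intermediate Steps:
X = -7
O = -2 (O = 1*(-2) = -2)
(m(10) + O)*X = (4*√10 - 2)*(-7) = (-2 + 4*√10)*(-7) = 14 - 28*√10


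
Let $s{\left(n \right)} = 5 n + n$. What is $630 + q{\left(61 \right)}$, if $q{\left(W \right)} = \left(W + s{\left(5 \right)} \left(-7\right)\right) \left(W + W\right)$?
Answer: $-17548$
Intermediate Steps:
$s{\left(n \right)} = 6 n$
$q{\left(W \right)} = 2 W \left(-210 + W\right)$ ($q{\left(W \right)} = \left(W + 6 \cdot 5 \left(-7\right)\right) \left(W + W\right) = \left(W + 30 \left(-7\right)\right) 2 W = \left(W - 210\right) 2 W = \left(-210 + W\right) 2 W = 2 W \left(-210 + W\right)$)
$630 + q{\left(61 \right)} = 630 + 2 \cdot 61 \left(-210 + 61\right) = 630 + 2 \cdot 61 \left(-149\right) = 630 - 18178 = -17548$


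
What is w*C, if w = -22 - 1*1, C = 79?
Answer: -1817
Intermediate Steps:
w = -23 (w = -22 - 1 = -23)
w*C = -23*79 = -1817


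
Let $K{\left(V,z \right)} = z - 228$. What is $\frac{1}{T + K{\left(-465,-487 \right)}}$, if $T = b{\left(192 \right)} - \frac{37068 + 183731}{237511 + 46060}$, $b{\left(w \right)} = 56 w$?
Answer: $\frac{283571}{2845981328} \approx 9.9639 \cdot 10^{-5}$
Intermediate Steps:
$K{\left(V,z \right)} = -228 + z$
$T = \frac{3048734593}{283571}$ ($T = 56 \cdot 192 - \frac{37068 + 183731}{237511 + 46060} = 10752 - \frac{220799}{283571} = \frac{3048734593}{283571} \approx 10751.0$)
$\frac{1}{T + K{\left(-465,-487 \right)}} = \frac{1}{\frac{3048734593}{283571} - 715} = \frac{1}{\frac{2845981328}{283571}} = \frac{283571}{2845981328}$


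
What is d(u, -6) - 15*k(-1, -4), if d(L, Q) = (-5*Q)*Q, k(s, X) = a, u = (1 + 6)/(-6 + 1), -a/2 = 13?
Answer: 210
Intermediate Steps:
a = -26 (a = -2*13 = -26)
u = -7/5 (u = 7/(-5) = 7*(-⅕) = -7/5 ≈ -1.4000)
k(s, X) = -26
d(L, Q) = -5*Q²
d(u, -6) - 15*k(-1, -4) = -5*(-6)² - 15*(-26) = -5*36 + 390 = -180 + 390 = 210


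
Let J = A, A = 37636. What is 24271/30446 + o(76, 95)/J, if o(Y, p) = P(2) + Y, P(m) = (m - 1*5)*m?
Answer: 8803794/11017939 ≈ 0.79904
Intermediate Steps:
P(m) = m*(-5 + m) (P(m) = (m - 5)*m = (-5 + m)*m = m*(-5 + m))
J = 37636
o(Y, p) = -6 + Y (o(Y, p) = 2*(-5 + 2) + Y = 2*(-3) + Y = -6 + Y)
24271/30446 + o(76, 95)/J = 24271/30446 + (-6 + 76)/37636 = 24271*(1/30446) + 70*(1/37636) = 1867/2342 + 35/18818 = 8803794/11017939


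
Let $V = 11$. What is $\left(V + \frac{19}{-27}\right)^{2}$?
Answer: $\frac{77284}{729} \approx 106.01$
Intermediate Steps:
$\left(V + \frac{19}{-27}\right)^{2} = \left(11 + \frac{19}{-27}\right)^{2} = \left(11 + 19 \left(- \frac{1}{27}\right)\right)^{2} = \left(11 - \frac{19}{27}\right)^{2} = \left(\frac{278}{27}\right)^{2} = \frac{77284}{729}$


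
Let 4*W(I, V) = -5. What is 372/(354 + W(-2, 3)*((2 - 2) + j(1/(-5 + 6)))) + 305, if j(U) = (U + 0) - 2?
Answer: 434893/1421 ≈ 306.05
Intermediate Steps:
W(I, V) = -5/4 (W(I, V) = (¼)*(-5) = -5/4)
j(U) = -2 + U (j(U) = U - 2 = -2 + U)
372/(354 + W(-2, 3)*((2 - 2) + j(1/(-5 + 6)))) + 305 = 372/(354 - 5*((2 - 2) + (-2 + 1/(-5 + 6)))/4) + 305 = 372/(354 - 5*(0 + (-2 + 1/1))/4) + 305 = 372/(354 - 5*(0 + (-2 + 1))/4) + 305 = 372/(354 - 5*(0 - 1)/4) + 305 = 372/(354 - 5/4*(-1)) + 305 = 372/(354 + 5/4) + 305 = 372/(1421/4) + 305 = 372*(4/1421) + 305 = 1488/1421 + 305 = 434893/1421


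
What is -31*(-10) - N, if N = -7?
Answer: 317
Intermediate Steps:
-31*(-10) - N = -31*(-10) - 1*(-7) = 310 + 7 = 317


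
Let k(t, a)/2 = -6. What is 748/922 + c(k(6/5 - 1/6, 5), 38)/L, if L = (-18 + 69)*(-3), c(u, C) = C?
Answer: 39704/70533 ≈ 0.56291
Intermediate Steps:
k(t, a) = -12 (k(t, a) = 2*(-6) = -12)
L = -153 (L = 51*(-3) = -153)
748/922 + c(k(6/5 - 1/6, 5), 38)/L = 748/922 + 38/(-153) = 748*(1/922) + 38*(-1/153) = 374/461 - 38/153 = 39704/70533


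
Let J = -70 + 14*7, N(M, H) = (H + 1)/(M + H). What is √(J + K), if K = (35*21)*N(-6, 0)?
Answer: 3*I*√42/2 ≈ 9.7211*I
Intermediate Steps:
N(M, H) = (1 + H)/(H + M)
J = 28 (J = -70 + 98 = 28)
K = -245/2 (K = (35*21)*((1 + 0)/(0 - 6)) = 735*(1/(-6)) = 735*(-⅙*1) = 735*(-⅙) = -245/2 ≈ -122.50)
√(J + K) = √(28 - 245/2) = √(-189/2) = 3*I*√42/2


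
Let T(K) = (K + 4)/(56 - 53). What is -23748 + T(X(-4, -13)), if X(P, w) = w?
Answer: -23751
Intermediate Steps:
T(K) = 4/3 + K/3 (T(K) = (4 + K)/3 = (4 + K)*(1/3) = 4/3 + K/3)
-23748 + T(X(-4, -13)) = -23748 + (4/3 + (1/3)*(-13)) = -23748 + (4/3 - 13/3) = -23748 - 3 = -23751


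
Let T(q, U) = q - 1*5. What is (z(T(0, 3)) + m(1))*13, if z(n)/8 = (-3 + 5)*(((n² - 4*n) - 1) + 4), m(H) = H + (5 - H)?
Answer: 10049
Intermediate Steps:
T(q, U) = -5 + q (T(q, U) = q - 5 = -5 + q)
m(H) = 5
z(n) = 48 - 64*n + 16*n² (z(n) = 8*((-3 + 5)*(((n² - 4*n) - 1) + 4)) = 8*(2*((-1 + n² - 4*n) + 4)) = 8*(2*(3 + n² - 4*n)) = 8*(6 - 8*n + 2*n²) = 48 - 64*n + 16*n²)
(z(T(0, 3)) + m(1))*13 = ((48 - 64*(-5 + 0) + 16*(-5 + 0)²) + 5)*13 = ((48 - 64*(-5) + 16*(-5)²) + 5)*13 = ((48 + 320 + 16*25) + 5)*13 = ((48 + 320 + 400) + 5)*13 = (768 + 5)*13 = 773*13 = 10049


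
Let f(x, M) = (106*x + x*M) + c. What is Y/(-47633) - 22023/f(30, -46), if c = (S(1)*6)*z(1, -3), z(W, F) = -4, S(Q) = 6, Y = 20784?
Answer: -5234009/381064 ≈ -13.735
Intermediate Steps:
c = -144 (c = (6*6)*(-4) = 36*(-4) = -144)
f(x, M) = -144 + 106*x + M*x (f(x, M) = (106*x + x*M) - 144 = (106*x + M*x) - 144 = -144 + 106*x + M*x)
Y/(-47633) - 22023/f(30, -46) = 20784/(-47633) - 22023/(-144 + 106*30 - 46*30) = 20784*(-1/47633) - 22023/(-144 + 3180 - 1380) = -20784/47633 - 22023/1656 = -20784/47633 - 22023*1/1656 = -20784/47633 - 2447/184 = -5234009/381064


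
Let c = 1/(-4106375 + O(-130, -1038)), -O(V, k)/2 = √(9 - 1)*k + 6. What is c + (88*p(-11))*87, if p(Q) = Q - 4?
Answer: -1936475686539131627/16862379715561 - 4152*√2/16862379715561 ≈ -1.1484e+5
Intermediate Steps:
p(Q) = -4 + Q
O(V, k) = -12 - 4*k*√2 (O(V, k) = -2*(√(9 - 1)*k + 6) = -2*(√8*k + 6) = -2*((2*√2)*k + 6) = -2*(2*k*√2 + 6) = -2*(6 + 2*k*√2) = -12 - 4*k*√2)
c = 1/(-4106387 + 4152*√2) (c = 1/(-4106375 + (-12 - 4*(-1038)*√2)) = 1/(-4106375 + (-12 + 4152*√2)) = 1/(-4106387 + 4152*√2) ≈ -2.4387e-7)
c + (88*p(-11))*87 = (-4106387/16862379715561 - 4152*√2/16862379715561) + (88*(-4 - 11))*87 = (-4106387/16862379715561 - 4152*√2/16862379715561) + (88*(-15))*87 = (-4106387/16862379715561 - 4152*√2/16862379715561) - 1320*87 = (-4106387/16862379715561 - 4152*√2/16862379715561) - 114840 = -1936475686539131627/16862379715561 - 4152*√2/16862379715561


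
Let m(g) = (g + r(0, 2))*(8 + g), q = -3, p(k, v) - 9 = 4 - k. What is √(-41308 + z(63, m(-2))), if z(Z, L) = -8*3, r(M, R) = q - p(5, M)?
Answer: 2*I*√10333 ≈ 203.3*I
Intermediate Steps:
p(k, v) = 13 - k (p(k, v) = 9 + (4 - k) = 13 - k)
r(M, R) = -11 (r(M, R) = -3 - (13 - 1*5) = -3 - (13 - 5) = -3 - 1*8 = -3 - 8 = -11)
m(g) = (-11 + g)*(8 + g) (m(g) = (g - 11)*(8 + g) = (-11 + g)*(8 + g))
z(Z, L) = -24
√(-41308 + z(63, m(-2))) = √(-41308 - 24) = √(-41332) = 2*I*√10333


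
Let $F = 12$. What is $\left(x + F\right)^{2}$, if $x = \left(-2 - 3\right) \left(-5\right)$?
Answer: $1369$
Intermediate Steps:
$x = 25$ ($x = \left(-5\right) \left(-5\right) = 25$)
$\left(x + F\right)^{2} = \left(25 + 12\right)^{2} = 37^{2} = 1369$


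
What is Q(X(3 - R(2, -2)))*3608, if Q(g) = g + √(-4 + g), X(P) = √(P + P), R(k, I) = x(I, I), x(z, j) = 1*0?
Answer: 3608*√6 + 3608*√(-4 + √6) ≈ 8837.8 + 4492.7*I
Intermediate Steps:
x(z, j) = 0
R(k, I) = 0
X(P) = √2*√P (X(P) = √(2*P) = √2*√P)
Q(X(3 - R(2, -2)))*3608 = (√2*√(3 - 1*0) + √(-4 + √2*√(3 - 1*0)))*3608 = (√2*√(3 + 0) + √(-4 + √2*√(3 + 0)))*3608 = (√2*√3 + √(-4 + √2*√3))*3608 = (√6 + √(-4 + √6))*3608 = 3608*√6 + 3608*√(-4 + √6)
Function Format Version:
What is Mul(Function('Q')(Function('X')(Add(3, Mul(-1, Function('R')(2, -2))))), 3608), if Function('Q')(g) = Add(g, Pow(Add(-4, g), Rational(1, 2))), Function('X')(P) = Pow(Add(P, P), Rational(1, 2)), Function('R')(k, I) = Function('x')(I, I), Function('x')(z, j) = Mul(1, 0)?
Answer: Add(Mul(3608, Pow(6, Rational(1, 2))), Mul(3608, Pow(Add(-4, Pow(6, Rational(1, 2))), Rational(1, 2)))) ≈ Add(8837.8, Mul(4492.7, I))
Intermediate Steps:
Function('x')(z, j) = 0
Function('R')(k, I) = 0
Function('X')(P) = Mul(Pow(2, Rational(1, 2)), Pow(P, Rational(1, 2))) (Function('X')(P) = Pow(Mul(2, P), Rational(1, 2)) = Mul(Pow(2, Rational(1, 2)), Pow(P, Rational(1, 2))))
Mul(Function('Q')(Function('X')(Add(3, Mul(-1, Function('R')(2, -2))))), 3608) = Mul(Add(Mul(Pow(2, Rational(1, 2)), Pow(Add(3, Mul(-1, 0)), Rational(1, 2))), Pow(Add(-4, Mul(Pow(2, Rational(1, 2)), Pow(Add(3, Mul(-1, 0)), Rational(1, 2)))), Rational(1, 2))), 3608) = Mul(Add(Mul(Pow(2, Rational(1, 2)), Pow(Add(3, 0), Rational(1, 2))), Pow(Add(-4, Mul(Pow(2, Rational(1, 2)), Pow(Add(3, 0), Rational(1, 2)))), Rational(1, 2))), 3608) = Mul(Add(Mul(Pow(2, Rational(1, 2)), Pow(3, Rational(1, 2))), Pow(Add(-4, Mul(Pow(2, Rational(1, 2)), Pow(3, Rational(1, 2)))), Rational(1, 2))), 3608) = Mul(Add(Pow(6, Rational(1, 2)), Pow(Add(-4, Pow(6, Rational(1, 2))), Rational(1, 2))), 3608) = Add(Mul(3608, Pow(6, Rational(1, 2))), Mul(3608, Pow(Add(-4, Pow(6, Rational(1, 2))), Rational(1, 2))))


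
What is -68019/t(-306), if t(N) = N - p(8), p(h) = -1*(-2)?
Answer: 9717/44 ≈ 220.84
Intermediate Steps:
p(h) = 2
t(N) = -2 + N (t(N) = N - 1*2 = N - 2 = -2 + N)
-68019/t(-306) = -68019/(-2 - 306) = -68019/(-308) = -68019*(-1/308) = 9717/44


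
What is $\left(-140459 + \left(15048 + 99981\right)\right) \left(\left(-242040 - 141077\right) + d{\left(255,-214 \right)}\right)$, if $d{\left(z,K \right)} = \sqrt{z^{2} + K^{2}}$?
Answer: $9742665310 - 25430 \sqrt{110821} \approx 9.7342 \cdot 10^{9}$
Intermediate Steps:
$d{\left(z,K \right)} = \sqrt{K^{2} + z^{2}}$
$\left(-140459 + \left(15048 + 99981\right)\right) \left(\left(-242040 - 141077\right) + d{\left(255,-214 \right)}\right) = \left(-140459 + \left(15048 + 99981\right)\right) \left(\left(-242040 - 141077\right) + \sqrt{\left(-214\right)^{2} + 255^{2}}\right) = \left(-140459 + 115029\right) \left(\left(-242040 - 141077\right) + \sqrt{45796 + 65025}\right) = - 25430 \left(-383117 + \sqrt{110821}\right) = 9742665310 - 25430 \sqrt{110821}$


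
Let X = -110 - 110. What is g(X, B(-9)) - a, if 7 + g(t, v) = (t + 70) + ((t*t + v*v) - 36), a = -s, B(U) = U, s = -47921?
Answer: 367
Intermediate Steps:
X = -220
a = 47921 (a = -1*(-47921) = 47921)
g(t, v) = 27 + t + t**2 + v**2 (g(t, v) = -7 + ((t + 70) + ((t*t + v*v) - 36)) = -7 + ((70 + t) + ((t**2 + v**2) - 36)) = -7 + ((70 + t) + (-36 + t**2 + v**2)) = -7 + (34 + t + t**2 + v**2) = 27 + t + t**2 + v**2)
g(X, B(-9)) - a = (27 - 220 + (-220)**2 + (-9)**2) - 1*47921 = (27 - 220 + 48400 + 81) - 47921 = 48288 - 47921 = 367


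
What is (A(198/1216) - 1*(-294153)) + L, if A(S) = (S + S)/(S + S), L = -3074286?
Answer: -2780132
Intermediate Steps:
A(S) = 1 (A(S) = (2*S)/((2*S)) = (2*S)*(1/(2*S)) = 1)
(A(198/1216) - 1*(-294153)) + L = (1 - 1*(-294153)) - 3074286 = (1 + 294153) - 3074286 = 294154 - 3074286 = -2780132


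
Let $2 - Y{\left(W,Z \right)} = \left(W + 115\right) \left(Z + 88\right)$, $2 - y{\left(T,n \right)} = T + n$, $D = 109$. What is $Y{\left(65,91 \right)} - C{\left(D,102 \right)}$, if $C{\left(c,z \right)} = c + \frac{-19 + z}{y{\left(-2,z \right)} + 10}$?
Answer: $- \frac{2844693}{88} \approx -32326.0$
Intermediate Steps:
$y{\left(T,n \right)} = 2 - T - n$ ($y{\left(T,n \right)} = 2 - \left(T + n\right) = 2 - T - n$)
$Y{\left(W,Z \right)} = 2 - \left(88 + Z\right) \left(115 + W\right)$ ($Y{\left(W,Z \right)} = 2 - \left(W + 115\right) \left(Z + 88\right) = 2 - \left(115 + W\right) \left(88 + Z\right) = 2 - \left(88 + Z\right) \left(115 + W\right)$)
$C{\left(c,z \right)} = c + \frac{-19 + z}{14 - z}$ ($C{\left(c,z \right)} = c + \frac{-19 + z}{\left(2 - -2 - z\right) + 10} = c + \frac{-19 + z}{\left(2 + 2 - z\right) + 10} = c + \frac{-19 + z}{\left(4 - z\right) + 10} = c + \frac{-19 + z}{14 - z}$)
$Y{\left(65,91 \right)} - C{\left(D,102 \right)} = \left(-10118 - 10465 - 5720 - 65 \cdot 91\right) - \frac{19 - 102 - 1526 + 109 \cdot 102}{-14 + 102} = \left(-10118 - 10465 - 5720 - 5915\right) - \frac{19 - 102 - 1526 + 11118}{88} = -32218 - \frac{1}{88} \cdot 9509 = -32218 - \frac{9509}{88} = - \frac{2844693}{88}$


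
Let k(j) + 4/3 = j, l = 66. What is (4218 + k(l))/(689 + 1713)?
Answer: 6424/3603 ≈ 1.7830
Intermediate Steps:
k(j) = -4/3 + j
(4218 + k(l))/(689 + 1713) = (4218 + (-4/3 + 66))/(689 + 1713) = (4218 + 194/3)/2402 = (12848/3)*(1/2402) = 6424/3603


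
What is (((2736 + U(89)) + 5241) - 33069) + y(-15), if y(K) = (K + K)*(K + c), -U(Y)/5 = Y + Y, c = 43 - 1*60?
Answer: -25022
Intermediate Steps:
c = -17 (c = 43 - 60 = -17)
U(Y) = -10*Y (U(Y) = -5*(Y + Y) = -10*Y)
y(K) = 2*K*(-17 + K) (y(K) = (K + K)*(K - 17) = (2*K)*(-17 + K) = 2*K*(-17 + K))
(((2736 + U(89)) + 5241) - 33069) + y(-15) = (((2736 - 10*89) + 5241) - 33069) + 2*(-15)*(-17 - 15) = (((2736 - 890) + 5241) - 33069) + 2*(-15)*(-32) = ((1846 + 5241) - 33069) + 960 = (7087 - 33069) + 960 = -25982 + 960 = -25022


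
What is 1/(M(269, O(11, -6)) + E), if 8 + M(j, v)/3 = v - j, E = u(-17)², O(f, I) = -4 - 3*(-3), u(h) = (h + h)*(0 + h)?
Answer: 1/333268 ≈ 3.0006e-6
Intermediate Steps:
u(h) = 2*h² (u(h) = (2*h)*h = 2*h²)
O(f, I) = 5 (O(f, I) = -4 + 9 = 5)
E = 334084 (E = (2*(-17)²)² = (2*289)² = 578² = 334084)
M(j, v) = -24 - 3*j + 3*v (M(j, v) = -24 + 3*(v - j) = -24 + (-3*j + 3*v) = -24 - 3*j + 3*v)
1/(M(269, O(11, -6)) + E) = 1/((-24 - 3*269 + 3*5) + 334084) = 1/((-24 - 807 + 15) + 334084) = 1/(-816 + 334084) = 1/333268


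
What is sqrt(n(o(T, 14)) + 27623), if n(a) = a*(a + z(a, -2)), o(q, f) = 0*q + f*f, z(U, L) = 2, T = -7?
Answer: sqrt(66431) ≈ 257.74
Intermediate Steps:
o(q, f) = f**2 (o(q, f) = 0 + f**2 = f**2)
n(a) = a*(2 + a) (n(a) = a*(a + 2) = a*(2 + a))
sqrt(n(o(T, 14)) + 27623) = sqrt(14**2*(2 + 14**2) + 27623) = sqrt(196*(2 + 196) + 27623) = sqrt(196*198 + 27623) = sqrt(38808 + 27623) = sqrt(66431)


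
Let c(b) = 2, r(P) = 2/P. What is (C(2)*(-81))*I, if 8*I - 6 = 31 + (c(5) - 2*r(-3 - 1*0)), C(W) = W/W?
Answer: -3267/8 ≈ -408.38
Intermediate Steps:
C(W) = 1
I = 121/24 (I = ¾ + (31 + (2 - 4/(-3 - 1*0)))/8 = ¾ + (31 + (2 - 4/(-3 + 0)))/8 = ¾ + (31 + (2 - 4/(-3)))/8 = ¾ + (31 + (2 - 4*(-1)/3))/8 = ¾ + (31 + (2 - 2*(-⅔)))/8 = ¾ + (31 + (2 + 4/3))/8 = ¾ + (31 + 10/3)/8 = ¾ + (⅛)*(103/3) = ¾ + 103/24 = 121/24 ≈ 5.0417)
(C(2)*(-81))*I = (1*(-81))*(121/24) = -81*121/24 = -3267/8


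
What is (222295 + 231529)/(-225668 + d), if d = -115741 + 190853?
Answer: -16208/5377 ≈ -3.0143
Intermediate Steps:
d = 75112
(222295 + 231529)/(-225668 + d) = (222295 + 231529)/(-225668 + 75112) = 453824/(-150556) = 453824*(-1/150556) = -16208/5377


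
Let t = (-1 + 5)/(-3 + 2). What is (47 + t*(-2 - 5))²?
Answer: 5625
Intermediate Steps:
t = -4 (t = 4/(-1) = 4*(-1) = -4)
(47 + t*(-2 - 5))² = (47 - 4*(-2 - 5))² = (47 - 4*(-7))² = (47 + 28)² = 75² = 5625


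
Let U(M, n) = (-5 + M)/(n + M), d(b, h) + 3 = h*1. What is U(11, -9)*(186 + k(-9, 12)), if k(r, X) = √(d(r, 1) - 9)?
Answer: 558 + 3*I*√11 ≈ 558.0 + 9.9499*I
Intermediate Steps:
d(b, h) = -3 + h (d(b, h) = -3 + h*1 = -3 + h)
U(M, n) = (-5 + M)/(M + n)
k(r, X) = I*√11 (k(r, X) = √((-3 + 1) - 9) = √(-2 - 9) = √(-11) = I*√11)
U(11, -9)*(186 + k(-9, 12)) = ((-5 + 11)/(11 - 9))*(186 + I*√11) = (6/2)*(186 + I*√11) = ((½)*6)*(186 + I*√11) = 3*(186 + I*√11) = 558 + 3*I*√11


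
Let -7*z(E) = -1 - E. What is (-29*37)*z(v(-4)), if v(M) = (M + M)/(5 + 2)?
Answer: 1073/49 ≈ 21.898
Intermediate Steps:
v(M) = 2*M/7 (v(M) = (2*M)/7 = (2*M)*(⅐) = 2*M/7)
z(E) = ⅐ + E/7 (z(E) = -(-1 - E)/7 = ⅐ + E/7)
(-29*37)*z(v(-4)) = (-29*37)*(⅐ + ((2/7)*(-4))/7) = -1073*(⅐ + (⅐)*(-8/7)) = -1073*(⅐ - 8/49) = -1073*(-1/49) = 1073/49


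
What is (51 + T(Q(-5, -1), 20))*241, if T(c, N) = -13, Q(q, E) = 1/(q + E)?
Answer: 9158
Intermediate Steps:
Q(q, E) = 1/(E + q)
(51 + T(Q(-5, -1), 20))*241 = (51 - 13)*241 = 38*241 = 9158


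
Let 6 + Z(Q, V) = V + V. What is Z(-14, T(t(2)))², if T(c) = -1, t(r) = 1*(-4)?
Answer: 64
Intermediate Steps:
t(r) = -4
Z(Q, V) = -6 + 2*V (Z(Q, V) = -6 + (V + V) = -6 + 2*V)
Z(-14, T(t(2)))² = (-6 + 2*(-1))² = (-6 - 2)² = (-8)² = 64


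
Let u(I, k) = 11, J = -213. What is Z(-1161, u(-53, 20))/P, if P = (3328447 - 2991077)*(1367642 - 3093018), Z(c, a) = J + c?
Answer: 687/291045050560 ≈ 2.3605e-9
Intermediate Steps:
Z(c, a) = -213 + c
P = -582090101120 (P = 337370*(-1725376) = -582090101120)
Z(-1161, u(-53, 20))/P = (-213 - 1161)/(-582090101120) = -1374*(-1/582090101120) = 687/291045050560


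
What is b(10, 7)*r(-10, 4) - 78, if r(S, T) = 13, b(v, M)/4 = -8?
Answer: -494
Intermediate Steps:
b(v, M) = -32 (b(v, M) = 4*(-8) = -32)
b(10, 7)*r(-10, 4) - 78 = -32*13 - 78 = -416 - 78 = -494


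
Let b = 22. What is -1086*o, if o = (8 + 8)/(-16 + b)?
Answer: -2896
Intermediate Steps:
o = 8/3 (o = (8 + 8)/(-16 + 22) = 16/6 = 16*(⅙) = 8/3 ≈ 2.6667)
-1086*o = -1086*8/3 = -2896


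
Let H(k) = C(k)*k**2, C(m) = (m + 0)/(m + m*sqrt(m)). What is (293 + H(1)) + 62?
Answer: 711/2 ≈ 355.50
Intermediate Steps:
C(m) = m/(m + m**(3/2))
H(k) = k**3/(k + k**(3/2)) (H(k) = (k/(k + k**(3/2)))*k**2 = k**3/(k + k**(3/2)))
(293 + H(1)) + 62 = (293 + 1**3/(1 + 1**(3/2))) + 62 = (293 + 1/(1 + 1)) + 62 = (293 + 1/2) + 62 = 587/2 + 62 = 711/2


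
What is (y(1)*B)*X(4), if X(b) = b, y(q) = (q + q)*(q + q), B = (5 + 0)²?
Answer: 400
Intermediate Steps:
B = 25 (B = 5² = 25)
y(q) = 4*q² (y(q) = (2*q)*(2*q) = 4*q²)
(y(1)*B)*X(4) = ((4*1²)*25)*4 = ((4*1)*25)*4 = (4*25)*4 = 100*4 = 400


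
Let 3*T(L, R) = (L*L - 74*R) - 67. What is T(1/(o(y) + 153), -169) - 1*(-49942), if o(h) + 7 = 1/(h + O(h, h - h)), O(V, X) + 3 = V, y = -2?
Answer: 169151688914/3127323 ≈ 54088.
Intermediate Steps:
O(V, X) = -3 + V
o(h) = -7 + 1/(-3 + 2*h) (o(h) = -7 + 1/(h + (-3 + h)) = -7 + 1/(-3 + 2*h))
T(L, R) = -67/3 - 74*R/3 + L²/3 (T(L, R) = ((L*L - 74*R) - 67)/3 = ((L² - 74*R) - 67)/3 = (-67 + L² - 74*R)/3 = -67/3 - 74*R/3 + L²/3)
T(1/(o(y) + 153), -169) - 1*(-49942) = (-67/3 - 74/3*(-169) + (1/(2*(11 - 7*(-2))/(-3 + 2*(-2)) + 153))²/3) - 1*(-49942) = (-67/3 + 12506/3 + (1/(2*(11 + 14)/(-3 - 4) + 153))²/3) + 49942 = (-67/3 + 12506/3 + (1/(2*25/(-7) + 153))²/3) + 49942 = (-67/3 + 12506/3 + (1/(2*(-⅐)*25 + 153))²/3) + 49942 = (-67/3 + 12506/3 + (1/(-50/7 + 153))²/3) + 49942 = (-67/3 + 12506/3 + (1/(1021/7))²/3) + 49942 = (-67/3 + 12506/3 + (7/1021)²/3) + 49942 = (-67/3 + 12506/3 + (⅓)*(49/1042441)) + 49942 = (-67/3 + 12506/3 + 49/3127323) + 49942 = 12966923648/3127323 + 49942 = 169151688914/3127323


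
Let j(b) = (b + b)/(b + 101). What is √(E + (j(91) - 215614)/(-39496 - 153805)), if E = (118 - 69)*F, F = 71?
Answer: √74900433895752822/4639224 ≈ 58.992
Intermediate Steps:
j(b) = 2*b/(101 + b) (j(b) = (2*b)/(101 + b) = 2*b/(101 + b))
E = 3479 (E = (118 - 69)*71 = 49*71 = 3479)
√(E + (j(91) - 215614)/(-39496 - 153805)) = √(3479 + (2*91/(101 + 91) - 215614)/(-39496 - 153805)) = √(3479 + (2*91/192 - 215614)/(-193301)) = √(3479 + (2*91*(1/192) - 215614)*(-1/193301)) = √(3479 + (91/96 - 215614)*(-1/193301)) = √(3479 - 20698853/96*(-1/193301)) = √(3479 + 20698853/18556896) = √(64580140037/18556896) = √74900433895752822/4639224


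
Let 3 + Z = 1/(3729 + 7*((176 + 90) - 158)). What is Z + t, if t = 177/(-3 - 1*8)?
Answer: -941839/49335 ≈ -19.091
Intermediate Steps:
Z = -13454/4485 (Z = -3 + 1/(3729 + 7*((176 + 90) - 158)) = -3 + 1/(3729 + 7*(266 - 158)) = -3 + 1/(3729 + 7*108) = -3 + 1/(3729 + 756) = -3 + 1/4485 = -13454/4485 ≈ -2.9998)
t = -177/11 (t = 177/(-3 - 8) = 177/(-11) = -1/11*177 = -177/11 ≈ -16.091)
Z + t = -13454/4485 - 177/11 = -941839/49335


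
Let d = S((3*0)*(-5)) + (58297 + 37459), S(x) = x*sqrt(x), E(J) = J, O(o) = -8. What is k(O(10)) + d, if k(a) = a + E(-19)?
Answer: 95729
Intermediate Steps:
k(a) = -19 + a (k(a) = a - 19 = -19 + a)
S(x) = x**(3/2)
d = 95756 (d = ((3*0)*(-5))**(3/2) + (58297 + 37459) = (0*(-5))**(3/2) + 95756 = 0**(3/2) + 95756 = 0 + 95756 = 95756)
k(O(10)) + d = (-19 - 8) + 95756 = -27 + 95756 = 95729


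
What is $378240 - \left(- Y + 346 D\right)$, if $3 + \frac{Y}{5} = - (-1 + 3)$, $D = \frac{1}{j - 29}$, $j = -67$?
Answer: $\frac{18154493}{48} \approx 3.7822 \cdot 10^{5}$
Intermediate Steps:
$D = - \frac{1}{96}$ ($D = \frac{1}{-67 - 29} = \frac{1}{-96} = - \frac{1}{96} \approx -0.010417$)
$Y = -25$ ($Y = -15 + 5 \left(- (-1 + 3)\right) = -15 + 5 \left(\left(-1\right) 2\right) = -15 + 5 \left(-2\right) = -15 - 10 = -25$)
$378240 - \left(- Y + 346 D\right) = 378240 - \frac{1027}{48} = \frac{18154493}{48}$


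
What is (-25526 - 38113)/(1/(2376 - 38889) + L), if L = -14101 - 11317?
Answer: 2323650807/928087435 ≈ 2.5037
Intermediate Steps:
L = -25418
(-25526 - 38113)/(1/(2376 - 38889) + L) = (-25526 - 38113)/(1/(2376 - 38889) - 25418) = -63639/(1/(-36513) - 25418) = -63639/(-1/36513 - 25418) = -63639/(-928087435/36513) = -63639*(-36513/928087435) = 2323650807/928087435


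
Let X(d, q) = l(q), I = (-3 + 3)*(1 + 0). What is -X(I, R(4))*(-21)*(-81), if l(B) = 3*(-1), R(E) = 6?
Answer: 5103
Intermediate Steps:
l(B) = -3
I = 0 (I = 0*1 = 0)
X(d, q) = -3
-X(I, R(4))*(-21)*(-81) = -(-3*(-21))*(-81) = -63*(-81) = -1*(-5103) = 5103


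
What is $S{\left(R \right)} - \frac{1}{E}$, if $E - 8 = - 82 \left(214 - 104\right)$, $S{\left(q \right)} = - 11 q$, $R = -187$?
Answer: $\frac{18537685}{9012} \approx 2057.0$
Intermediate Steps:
$E = -9012$ ($E = 8 - 82 \left(214 - 104\right) = 8 - 9020 = -9012$)
$S{\left(R \right)} - \frac{1}{E} = \left(-11\right) \left(-187\right) - \frac{1}{-9012} = 2057 - - \frac{1}{9012} = 2057 + \frac{1}{9012} = \frac{18537685}{9012}$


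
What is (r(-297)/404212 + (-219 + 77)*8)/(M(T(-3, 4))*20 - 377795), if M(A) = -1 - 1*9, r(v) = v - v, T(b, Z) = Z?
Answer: 1136/377995 ≈ 0.0030053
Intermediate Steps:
r(v) = 0
M(A) = -10 (M(A) = -1 - 9 = -10)
(r(-297)/404212 + (-219 + 77)*8)/(M(T(-3, 4))*20 - 377795) = (0/404212 + (-219 + 77)*8)/(-10*20 - 377795) = (0*(1/404212) - 142*8)/(-200 - 377795) = (0 - 1136)/(-377995) = -1136*(-1/377995) = 1136/377995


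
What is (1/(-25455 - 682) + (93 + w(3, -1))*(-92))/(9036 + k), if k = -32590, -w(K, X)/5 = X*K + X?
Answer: 271720253/615630898 ≈ 0.44137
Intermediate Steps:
w(K, X) = -5*X - 5*K*X (w(K, X) = -5*(X*K + X) = -5*(K*X + X) = -5*(X + K*X) = -5*X - 5*K*X)
(1/(-25455 - 682) + (93 + w(3, -1))*(-92))/(9036 + k) = (1/(-25455 - 682) + (93 - 5*(-1)*(1 + 3))*(-92))/(9036 - 32590) = (1/(-26137) + (93 - 5*(-1)*4)*(-92))/(-23554) = (-1/26137 + (93 + 20)*(-92))*(-1/23554) = (-1/26137 + 113*(-92))*(-1/23554) = (-1/26137 - 10396)*(-1/23554) = -271720253/26137*(-1/23554) = 271720253/615630898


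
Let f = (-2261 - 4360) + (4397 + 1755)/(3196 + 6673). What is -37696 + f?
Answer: -437358321/9869 ≈ -44316.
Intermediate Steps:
f = -65336497/9869 (f = -6621 + 6152/9869 = -65336497/9869 ≈ -6620.4)
-37696 + f = -37696 - 65336497/9869 = -437358321/9869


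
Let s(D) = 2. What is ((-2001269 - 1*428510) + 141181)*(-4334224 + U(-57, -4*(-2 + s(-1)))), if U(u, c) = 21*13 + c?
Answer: 9918671590698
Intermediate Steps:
U(u, c) = 273 + c
((-2001269 - 1*428510) + 141181)*(-4334224 + U(-57, -4*(-2 + s(-1)))) = ((-2001269 - 1*428510) + 141181)*(-4334224 + (273 - 4*(-2 + 2))) = ((-2001269 - 428510) + 141181)*(-4334224 + (273 - 4*0)) = (-2429779 + 141181)*(-4334224 + (273 + 0)) = -2288598*(-4334224 + 273) = -2288598*(-4333951) = 9918671590698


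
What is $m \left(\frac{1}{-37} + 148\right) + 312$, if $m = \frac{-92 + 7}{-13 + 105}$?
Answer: $\frac{596673}{3404} \approx 175.29$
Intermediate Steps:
$m = - \frac{85}{92} \approx -0.92391$
$m \left(\frac{1}{-37} + 148\right) + 312 = - \frac{85 \left(\frac{1}{-37} + 148\right)}{92} + 312 = - \frac{85 \left(- \frac{1}{37} + 148\right)}{92} + 312 = \left(- \frac{85}{92}\right) \frac{5475}{37} + 312 = - \frac{465375}{3404} + 312 = \frac{596673}{3404}$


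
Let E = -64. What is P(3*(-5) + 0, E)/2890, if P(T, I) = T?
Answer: -3/578 ≈ -0.0051903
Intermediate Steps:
P(3*(-5) + 0, E)/2890 = (3*(-5) + 0)/2890 = (-15 + 0)*(1/2890) = -15*1/2890 = -3/578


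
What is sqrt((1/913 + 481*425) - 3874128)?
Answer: 3*I*sqrt(339883406566)/913 ≈ 1915.6*I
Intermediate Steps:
sqrt((1/913 + 481*425) - 3874128) = sqrt((1/913 + 204425) - 3874128) = sqrt(186640026/913 - 3874128) = sqrt(-3350438838/913) = 3*I*sqrt(339883406566)/913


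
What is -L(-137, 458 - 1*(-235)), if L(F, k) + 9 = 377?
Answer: -368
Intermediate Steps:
L(F, k) = 368 (L(F, k) = -9 + 377 = 368)
-L(-137, 458 - 1*(-235)) = -1*368 = -368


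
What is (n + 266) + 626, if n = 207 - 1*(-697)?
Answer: 1796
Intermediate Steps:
n = 904 (n = 207 + 697 = 904)
(n + 266) + 626 = (904 + 266) + 626 = 1170 + 626 = 1796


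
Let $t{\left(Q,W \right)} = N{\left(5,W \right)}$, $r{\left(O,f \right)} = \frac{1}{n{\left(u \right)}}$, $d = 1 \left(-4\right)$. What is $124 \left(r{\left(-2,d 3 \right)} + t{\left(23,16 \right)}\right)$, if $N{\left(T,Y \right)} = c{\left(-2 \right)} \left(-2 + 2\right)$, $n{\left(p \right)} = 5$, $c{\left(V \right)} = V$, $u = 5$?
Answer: $\frac{124}{5} \approx 24.8$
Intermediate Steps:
$N{\left(T,Y \right)} = 0$ ($N{\left(T,Y \right)} = - 2 \left(-2 + 2\right) = \left(-2\right) 0 = 0$)
$d = -4$
$r{\left(O,f \right)} = \frac{1}{5}$
$t{\left(Q,W \right)} = 0$
$124 \left(r{\left(-2,d 3 \right)} + t{\left(23,16 \right)}\right) = 124 \left(\frac{1}{5} + 0\right) = 124 \cdot \frac{1}{5} = \frac{124}{5}$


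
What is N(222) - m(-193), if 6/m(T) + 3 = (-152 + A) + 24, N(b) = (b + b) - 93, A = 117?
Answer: 2460/7 ≈ 351.43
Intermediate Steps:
N(b) = -93 + 2*b (N(b) = 2*b - 93 = -93 + 2*b)
m(T) = -3/7 (m(T) = 6/(-3 + ((-152 + 117) + 24)) = 6/(-3 + (-35 + 24)) = 6/(-3 - 11) = 6/(-14) = 6*(-1/14) = -3/7)
N(222) - m(-193) = (-93 + 2*222) - 1*(-3/7) = (-93 + 444) + 3/7 = 351 + 3/7 = 2460/7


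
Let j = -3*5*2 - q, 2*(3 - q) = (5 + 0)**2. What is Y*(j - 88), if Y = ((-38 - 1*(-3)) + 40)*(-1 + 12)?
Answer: -11935/2 ≈ -5967.5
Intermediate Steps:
q = -19/2 (q = 3 - (5 + 0)**2/2 = 3 - 1/2*5**2 = 3 - 1/2*25 = 3 - 25/2 = -19/2 ≈ -9.5000)
Y = 55 (Y = ((-38 + 3) + 40)*11 = (-35 + 40)*11 = 5*11 = 55)
j = -41/2 (j = -3*5*2 - 1*(-19/2) = -15*2 + 19/2 = -30 + 19/2 = -41/2 ≈ -20.500)
Y*(j - 88) = 55*(-41/2 - 88) = 55*(-217/2) = -11935/2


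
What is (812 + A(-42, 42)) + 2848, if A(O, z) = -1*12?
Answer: 3648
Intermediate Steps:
A(O, z) = -12
(812 + A(-42, 42)) + 2848 = (812 - 12) + 2848 = 800 + 2848 = 3648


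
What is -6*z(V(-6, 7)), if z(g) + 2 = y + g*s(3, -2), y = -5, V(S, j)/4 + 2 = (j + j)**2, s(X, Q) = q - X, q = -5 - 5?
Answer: 60570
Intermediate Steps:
q = -10
s(X, Q) = -10 - X
V(S, j) = -8 + 16*j**2 (V(S, j) = -8 + 4*(j + j)**2 = -8 + 4*(2*j)**2 = -8 + 4*(4*j**2) = -8 + 16*j**2)
z(g) = -7 - 13*g (z(g) = -2 + (-5 + g*(-10 - 1*3)) = -2 + (-5 + g*(-10 - 3)) = -2 + (-5 + g*(-13)) = -2 + (-5 - 13*g) = -7 - 13*g)
-6*z(V(-6, 7)) = -6*(-7 - 13*(-8 + 16*7**2)) = -6*(-7 - 13*(-8 + 16*49)) = -6*(-7 - 13*(-8 + 784)) = -6*(-7 - 13*776) = -6*(-7 - 10088) = -6*(-10095) = 60570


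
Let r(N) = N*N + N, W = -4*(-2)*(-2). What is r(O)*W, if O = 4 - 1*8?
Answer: -192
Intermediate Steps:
W = -16 (W = 8*(-2) = -16)
O = -4 (O = 4 - 8 = -4)
r(N) = N + N**2 (r(N) = N**2 + N = N + N**2)
r(O)*W = -4*(1 - 4)*(-16) = -4*(-3)*(-16) = 12*(-16) = -192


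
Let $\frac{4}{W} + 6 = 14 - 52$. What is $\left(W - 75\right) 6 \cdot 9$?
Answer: $- \frac{44604}{11} \approx -4054.9$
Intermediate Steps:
$W = - \frac{1}{11}$ ($W = \frac{4}{-6 + \left(14 - 52\right)} = \frac{4}{-6 - 38} = \frac{4}{-44} = 4 \left(- \frac{1}{44}\right) = - \frac{1}{11} \approx -0.090909$)
$\left(W - 75\right) 6 \cdot 9 = \left(- \frac{1}{11} - 75\right) 6 \cdot 9 = \left(- \frac{826}{11}\right) 54 = - \frac{44604}{11}$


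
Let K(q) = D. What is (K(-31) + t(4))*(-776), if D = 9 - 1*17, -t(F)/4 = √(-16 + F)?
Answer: 6208 + 6208*I*√3 ≈ 6208.0 + 10753.0*I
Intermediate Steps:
t(F) = -4*√(-16 + F)
D = -8 (D = 9 - 17 = -8)
K(q) = -8
(K(-31) + t(4))*(-776) = (-8 - 4*√(-16 + 4))*(-776) = (-8 - 8*I*√3)*(-776) = 6208 + 6208*I*√3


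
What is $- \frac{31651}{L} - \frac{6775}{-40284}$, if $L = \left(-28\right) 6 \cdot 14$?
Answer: $\frac{107580307}{7895664} \approx 13.625$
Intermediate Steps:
$L = -2352$ ($L = \left(-168\right) 14 = -2352$)
$- \frac{31651}{L} - \frac{6775}{-40284} = - \frac{31651}{-2352} - \frac{6775}{-40284} = \left(-31651\right) \left(- \frac{1}{2352}\right) - - \frac{6775}{40284} = \frac{31651}{2352} + \frac{6775}{40284} = \frac{107580307}{7895664}$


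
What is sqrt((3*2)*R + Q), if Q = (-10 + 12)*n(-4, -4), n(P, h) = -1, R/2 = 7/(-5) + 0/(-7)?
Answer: I*sqrt(470)/5 ≈ 4.3359*I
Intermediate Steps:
R = -14/5 (R = 2*(7/(-5) + 0/(-7)) = 2*(7*(-1/5) + 0*(-1/7)) = 2*(-7/5 + 0) = 2*(-7/5) = -14/5 ≈ -2.8000)
Q = -2 (Q = (-10 + 12)*(-1) = 2*(-1) = -2)
sqrt((3*2)*R + Q) = sqrt((3*2)*(-14/5) - 2) = sqrt(6*(-14/5) - 2) = sqrt(-84/5 - 2) = sqrt(-94/5) = I*sqrt(470)/5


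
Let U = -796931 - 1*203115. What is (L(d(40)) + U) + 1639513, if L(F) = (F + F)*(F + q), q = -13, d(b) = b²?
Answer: 5717867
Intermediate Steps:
U = -1000046 (U = -796931 - 203115 = -1000046)
L(F) = 2*F*(-13 + F) (L(F) = (F + F)*(F - 13) = (2*F)*(-13 + F) = 2*F*(-13 + F))
(L(d(40)) + U) + 1639513 = (2*40²*(-13 + 40²) - 1000046) + 1639513 = (2*1600*(-13 + 1600) - 1000046) + 1639513 = (2*1600*1587 - 1000046) + 1639513 = (5078400 - 1000046) + 1639513 = 4078354 + 1639513 = 5717867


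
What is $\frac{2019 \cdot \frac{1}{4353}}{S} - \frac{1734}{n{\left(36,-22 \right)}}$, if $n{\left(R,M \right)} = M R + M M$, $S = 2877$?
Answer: $\frac{517059793}{91839594} \approx 5.63$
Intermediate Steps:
$n{\left(R,M \right)} = M^{2} + M R$ ($n{\left(R,M \right)} = M R + M^{2} = M^{2} + M R$)
$\frac{2019 \cdot \frac{1}{4353}}{S} - \frac{1734}{n{\left(36,-22 \right)}} = \frac{2019 \cdot \frac{1}{4353}}{2877} - \frac{1734}{\left(-22\right) \left(-22 + 36\right)} = 2019 \cdot \frac{1}{4353} \cdot \frac{1}{2877} - \frac{1734}{\left(-22\right) 14} = \frac{673}{1451} \cdot \frac{1}{2877} - \frac{1734}{-308} = \frac{673}{4174527} - - \frac{867}{154} = \frac{673}{4174527} + \frac{867}{154} = \frac{517059793}{91839594}$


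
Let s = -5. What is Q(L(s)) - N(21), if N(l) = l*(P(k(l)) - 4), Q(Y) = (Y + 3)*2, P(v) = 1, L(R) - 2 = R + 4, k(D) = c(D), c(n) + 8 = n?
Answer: 71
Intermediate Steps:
c(n) = -8 + n
k(D) = -8 + D
L(R) = 6 + R (L(R) = 2 + (R + 4) = 2 + (4 + R) = 6 + R)
Q(Y) = 6 + 2*Y (Q(Y) = (3 + Y)*2 = 6 + 2*Y)
N(l) = -3*l (N(l) = l*(1 - 4) = l*(-3) = -3*l)
Q(L(s)) - N(21) = (6 + 2*(6 - 5)) - (-3)*21 = (6 + 2*1) - 1*(-63) = (6 + 2) + 63 = 8 + 63 = 71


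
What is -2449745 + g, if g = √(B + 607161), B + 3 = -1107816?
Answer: -2449745 + I*√500658 ≈ -2.4497e+6 + 707.57*I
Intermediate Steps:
B = -1107819 (B = -3 - 1107816 = -1107819)
g = I*√500658 (g = √(-1107819 + 607161) = √(-500658) = I*√500658 ≈ 707.57*I)
-2449745 + g = -2449745 + I*√500658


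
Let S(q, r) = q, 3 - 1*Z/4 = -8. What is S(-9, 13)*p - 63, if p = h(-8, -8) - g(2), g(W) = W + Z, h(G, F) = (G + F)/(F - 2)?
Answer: 1683/5 ≈ 336.60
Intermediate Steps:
Z = 44 (Z = 12 - 4*(-8) = 12 + 32 = 44)
h(G, F) = (F + G)/(-2 + F)
g(W) = 44 + W (g(W) = W + 44 = 44 + W)
p = -222/5 (p = (-8 - 8)/(-2 - 8) - (44 + 2) = -16/(-10) - 1*46 = -⅒*(-16) - 46 = 8/5 - 46 = -222/5 ≈ -44.400)
S(-9, 13)*p - 63 = -9*(-222/5) - 63 = 1998/5 - 63 = 1683/5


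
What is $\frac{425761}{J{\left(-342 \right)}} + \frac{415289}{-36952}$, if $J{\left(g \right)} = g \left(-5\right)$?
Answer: $\frac{7511288141}{31593960} \approx 237.74$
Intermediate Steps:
$J{\left(g \right)} = - 5 g$
$\frac{425761}{J{\left(-342 \right)}} + \frac{415289}{-36952} = \frac{425761}{\left(-5\right) \left(-342\right)} + \frac{415289}{-36952} = \frac{425761}{1710} + 415289 \left(- \frac{1}{36952}\right) = 425761 \cdot \frac{1}{1710} - \frac{415289}{36952} = \frac{425761}{1710} - \frac{415289}{36952} = \frac{7511288141}{31593960}$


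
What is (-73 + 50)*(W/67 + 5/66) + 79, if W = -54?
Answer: 423605/4422 ≈ 95.795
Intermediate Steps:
(-73 + 50)*(W/67 + 5/66) + 79 = (-73 + 50)*(-54/67 + 5/66) + 79 = -23*(-54*1/67 + 5*(1/66)) + 79 = -23*(-54/67 + 5/66) + 79 = -23*(-3229/4422) + 79 = 74267/4422 + 79 = 423605/4422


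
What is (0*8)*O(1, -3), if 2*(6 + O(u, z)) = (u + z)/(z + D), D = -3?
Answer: 0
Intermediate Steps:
O(u, z) = -6 + (u + z)/(2*(-3 + z)) (O(u, z) = -6 + ((u + z)/(z - 3))/2 = -6 + ((u + z)/(-3 + z))/2 = -6 + (u + z)/(2*(-3 + z)))
(0*8)*O(1, -3) = (0*8)*((36 + 1 - 11*(-3))/(2*(-3 - 3))) = 0*((½)*(36 + 1 + 33)/(-6)) = 0*((½)*(-⅙)*70) = 0*(-35/6) = 0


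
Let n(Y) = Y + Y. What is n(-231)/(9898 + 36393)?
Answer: -66/6613 ≈ -0.0099803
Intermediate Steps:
n(Y) = 2*Y
n(-231)/(9898 + 36393) = (2*(-231))/(9898 + 36393) = -462/46291 = -462*1/46291 = -66/6613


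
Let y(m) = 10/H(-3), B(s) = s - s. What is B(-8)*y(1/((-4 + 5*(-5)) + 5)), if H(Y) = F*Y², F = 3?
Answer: 0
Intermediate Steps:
H(Y) = 3*Y²
B(s) = 0
y(m) = 10/27 (y(m) = 10/((3*(-3)²)) = 10/((3*9)) = 10/27)
B(-8)*y(1/((-4 + 5*(-5)) + 5)) = 0*(10/27) = 0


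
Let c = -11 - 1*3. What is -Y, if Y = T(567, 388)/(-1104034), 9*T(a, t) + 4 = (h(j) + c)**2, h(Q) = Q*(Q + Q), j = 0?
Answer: 32/1656051 ≈ 1.9323e-5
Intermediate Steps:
c = -14 (c = -11 - 3 = -14)
h(Q) = 2*Q**2 (h(Q) = Q*(2*Q) = 2*Q**2)
T(a, t) = 64/3 (T(a, t) = -4/9 + (2*0**2 - 14)**2/9 = -4/9 + (2*0 - 14)**2/9 = -4/9 + (0 - 14)**2/9 = -4/9 + (1/9)*(-14)**2 = -4/9 + (1/9)*196 = -4/9 + 196/9 = 64/3)
Y = -32/1656051 (Y = (64/3)/(-1104034) = (64/3)*(-1/1104034) = -32/1656051 ≈ -1.9323e-5)
-Y = -1*(-32/1656051) = 32/1656051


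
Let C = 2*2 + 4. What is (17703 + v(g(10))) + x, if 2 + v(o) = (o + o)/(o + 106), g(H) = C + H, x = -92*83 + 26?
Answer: 312830/31 ≈ 10091.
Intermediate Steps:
C = 8 (C = 4 + 4 = 8)
x = -7610 (x = -7636 + 26 = -7610)
g(H) = 8 + H
v(o) = -2 + 2*o/(106 + o) (v(o) = -2 + (o + o)/(o + 106) = -2 + (2*o)/(106 + o) = -2 + 2*o/(106 + o))
(17703 + v(g(10))) + x = (17703 - 212/(106 + (8 + 10))) - 7610 = (17703 - 212/(106 + 18)) - 7610 = (17703 - 212/124) - 7610 = (17703 - 212*1/124) - 7610 = (17703 - 53/31) - 7610 = 548740/31 - 7610 = 312830/31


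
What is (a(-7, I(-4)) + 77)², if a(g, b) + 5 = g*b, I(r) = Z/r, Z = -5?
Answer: 64009/16 ≈ 4000.6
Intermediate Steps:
I(r) = -5/r
a(g, b) = -5 + b*g (a(g, b) = -5 + g*b = -5 + b*g)
(a(-7, I(-4)) + 77)² = ((-5 - 5/(-4)*(-7)) + 77)² = ((-5 - 5*(-¼)*(-7)) + 77)² = ((-5 + (5/4)*(-7)) + 77)² = ((-5 - 35/4) + 77)² = (-55/4 + 77)² = (253/4)² = 64009/16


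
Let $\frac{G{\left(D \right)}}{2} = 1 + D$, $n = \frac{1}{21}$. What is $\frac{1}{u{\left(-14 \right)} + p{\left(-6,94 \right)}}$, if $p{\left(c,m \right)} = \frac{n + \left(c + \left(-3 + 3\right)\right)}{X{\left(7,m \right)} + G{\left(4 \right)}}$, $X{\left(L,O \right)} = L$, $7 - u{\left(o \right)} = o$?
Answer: $\frac{357}{7372} \approx 0.048426$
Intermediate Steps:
$n = \frac{1}{21} \approx 0.047619$
$u{\left(o \right)} = 7 - o$
$G{\left(D \right)} = 2 + 2 D$ ($G{\left(D \right)} = 2 \left(1 + D\right) = 2 + 2 D$)
$p{\left(c,m \right)} = \frac{1}{357} + \frac{c}{17}$ ($p{\left(c,m \right)} = \frac{\frac{1}{21} + \left(c + \left(-3 + 3\right)\right)}{7 + \left(2 + 2 \cdot 4\right)} = \frac{\frac{1}{21} + \left(c + 0\right)}{7 + \left(2 + 8\right)} = \frac{\frac{1}{21} + c}{7 + 10} = \frac{\frac{1}{21} + c}{17} = \left(\frac{1}{21} + c\right) \frac{1}{17} = \frac{1}{357} + \frac{c}{17}$)
$\frac{1}{u{\left(-14 \right)} + p{\left(-6,94 \right)}} = \frac{1}{\left(7 - -14\right) + \left(\frac{1}{357} + \frac{1}{17} \left(-6\right)\right)} = \frac{1}{\left(7 + 14\right) + \left(\frac{1}{357} - \frac{6}{17}\right)} = \frac{1}{21 - \frac{125}{357}} = \frac{1}{\frac{7372}{357}} = \frac{357}{7372}$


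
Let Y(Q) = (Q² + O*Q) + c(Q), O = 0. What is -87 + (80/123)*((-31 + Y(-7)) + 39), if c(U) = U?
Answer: -6701/123 ≈ -54.480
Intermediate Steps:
Y(Q) = Q + Q² (Y(Q) = (Q² + 0*Q) + Q = (Q² + 0) + Q = Q² + Q = Q + Q²)
-87 + (80/123)*((-31 + Y(-7)) + 39) = -87 + (80/123)*((-31 - 7*(1 - 7)) + 39) = -87 + (80*(1/123))*((-31 - 7*(-6)) + 39) = -87 + 80*((-31 + 42) + 39)/123 = -87 + 80*(11 + 39)/123 = -87 + (80/123)*50 = -87 + 4000/123 = -6701/123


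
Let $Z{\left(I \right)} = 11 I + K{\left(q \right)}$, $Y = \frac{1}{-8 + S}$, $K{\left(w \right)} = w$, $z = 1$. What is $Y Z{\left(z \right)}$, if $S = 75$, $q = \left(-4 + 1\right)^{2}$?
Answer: $\frac{20}{67} \approx 0.29851$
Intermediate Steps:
$q = 9$ ($q = \left(-3\right)^{2} = 9$)
$Y = \frac{1}{67}$ ($Y = \frac{1}{-8 + 75} = \frac{1}{67} \approx 0.014925$)
$Z{\left(I \right)} = 9 + 11 I$ ($Z{\left(I \right)} = 11 I + 9 = 9 + 11 I$)
$Y Z{\left(z \right)} = \frac{9 + 11 \cdot 1}{67} = \frac{9 + 11}{67} = \frac{1}{67} \cdot 20 = \frac{20}{67}$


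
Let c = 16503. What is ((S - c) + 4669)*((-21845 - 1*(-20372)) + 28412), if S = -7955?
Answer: -533095871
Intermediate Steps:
((S - c) + 4669)*((-21845 - 1*(-20372)) + 28412) = ((-7955 - 1*16503) + 4669)*((-21845 - 1*(-20372)) + 28412) = ((-7955 - 16503) + 4669)*((-21845 + 20372) + 28412) = (-24458 + 4669)*(-1473 + 28412) = -19789*26939 = -533095871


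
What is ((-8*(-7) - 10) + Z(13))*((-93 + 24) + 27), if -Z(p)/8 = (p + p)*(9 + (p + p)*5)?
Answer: 1212372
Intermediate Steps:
Z(p) = -16*p*(9 + 10*p) (Z(p) = -8*(p + p)*(9 + (p + p)*5) = -8*2*p*(9 + (2*p)*5) = -8*2*p*(9 + 10*p) = -16*p*(9 + 10*p))
((-8*(-7) - 10) + Z(13))*((-93 + 24) + 27) = ((-8*(-7) - 10) - 16*13*(9 + 10*13))*((-93 + 24) + 27) = ((56 - 10) - 16*13*(9 + 130))*(-69 + 27) = (46 - 16*13*139)*(-42) = (46 - 28912)*(-42) = -28866*(-42) = 1212372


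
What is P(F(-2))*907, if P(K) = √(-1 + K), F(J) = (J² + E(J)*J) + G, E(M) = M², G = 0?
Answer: 907*I*√5 ≈ 2028.1*I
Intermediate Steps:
F(J) = J² + J³ (F(J) = (J² + J²*J) + 0 = (J² + J³) + 0 = J² + J³)
P(F(-2))*907 = √(-1 + (-2)²*(1 - 2))*907 = √(-1 + 4*(-1))*907 = √(-1 - 4)*907 = √(-5)*907 = (I*√5)*907 = 907*I*√5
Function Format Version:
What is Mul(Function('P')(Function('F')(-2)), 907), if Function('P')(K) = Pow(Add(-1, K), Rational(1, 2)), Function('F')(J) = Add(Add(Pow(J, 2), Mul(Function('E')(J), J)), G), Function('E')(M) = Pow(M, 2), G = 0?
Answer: Mul(907, I, Pow(5, Rational(1, 2))) ≈ Mul(2028.1, I)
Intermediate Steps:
Function('F')(J) = Add(Pow(J, 2), Pow(J, 3)) (Function('F')(J) = Add(Add(Pow(J, 2), Mul(Pow(J, 2), J)), 0) = Add(Add(Pow(J, 2), Pow(J, 3)), 0) = Add(Pow(J, 2), Pow(J, 3)))
Mul(Function('P')(Function('F')(-2)), 907) = Mul(Pow(Add(-1, Mul(Pow(-2, 2), Add(1, -2))), Rational(1, 2)), 907) = Mul(Pow(Add(-1, Mul(4, -1)), Rational(1, 2)), 907) = Mul(Pow(Add(-1, -4), Rational(1, 2)), 907) = Mul(Pow(-5, Rational(1, 2)), 907) = Mul(Mul(I, Pow(5, Rational(1, 2))), 907) = Mul(907, I, Pow(5, Rational(1, 2)))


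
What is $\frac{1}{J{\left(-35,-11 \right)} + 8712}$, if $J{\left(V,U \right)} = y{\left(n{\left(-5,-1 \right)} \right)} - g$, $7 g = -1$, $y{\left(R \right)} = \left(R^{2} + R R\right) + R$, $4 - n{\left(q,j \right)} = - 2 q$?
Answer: $\frac{7}{61447} \approx 0.00011392$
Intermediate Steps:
$n{\left(q,j \right)} = 4 + 2 q$ ($n{\left(q,j \right)} = 4 - - 2 q = 4 + 2 q$)
$y{\left(R \right)} = R + 2 R^{2}$ ($y{\left(R \right)} = \left(R^{2} + R^{2}\right) + R = 2 R^{2} + R = R + 2 R^{2}$)
$g = - \frac{1}{7}$ ($g = \frac{1}{7} \left(-1\right) = - \frac{1}{7} \approx -0.14286$)
$J{\left(V,U \right)} = \frac{463}{7}$ ($J{\left(V,U \right)} = \left(4 + 2 \left(-5\right)\right) \left(1 + 2 \left(4 + 2 \left(-5\right)\right)\right) - - \frac{1}{7} = \left(4 - 10\right) \left(1 + 2 \left(4 - 10\right)\right) + \frac{1}{7} = - 6 \left(1 + 2 \left(-6\right)\right) + \frac{1}{7} = - 6 \left(1 - 12\right) + \frac{1}{7} = \left(-6\right) \left(-11\right) + \frac{1}{7} = 66 + \frac{1}{7} = \frac{463}{7}$)
$\frac{1}{J{\left(-35,-11 \right)} + 8712} = \frac{1}{\frac{463}{7} + 8712} = \frac{1}{\frac{61447}{7}} = \frac{7}{61447}$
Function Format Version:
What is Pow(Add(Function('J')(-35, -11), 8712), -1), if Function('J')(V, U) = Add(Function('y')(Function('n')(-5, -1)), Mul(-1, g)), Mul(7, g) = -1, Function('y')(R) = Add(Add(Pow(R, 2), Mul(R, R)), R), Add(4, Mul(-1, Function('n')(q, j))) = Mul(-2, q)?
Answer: Rational(7, 61447) ≈ 0.00011392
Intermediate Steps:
Function('n')(q, j) = Add(4, Mul(2, q)) (Function('n')(q, j) = Add(4, Mul(-1, Mul(-2, q))) = Add(4, Mul(2, q)))
Function('y')(R) = Add(R, Mul(2, Pow(R, 2))) (Function('y')(R) = Add(Add(Pow(R, 2), Pow(R, 2)), R) = Add(Mul(2, Pow(R, 2)), R) = Add(R, Mul(2, Pow(R, 2))))
g = Rational(-1, 7) (g = Mul(Rational(1, 7), -1) = Rational(-1, 7) ≈ -0.14286)
Function('J')(V, U) = Rational(463, 7) (Function('J')(V, U) = Add(Mul(Add(4, Mul(2, -5)), Add(1, Mul(2, Add(4, Mul(2, -5))))), Mul(-1, Rational(-1, 7))) = Add(Mul(Add(4, -10), Add(1, Mul(2, Add(4, -10)))), Rational(1, 7)) = Add(Mul(-6, Add(1, Mul(2, -6))), Rational(1, 7)) = Add(Mul(-6, Add(1, -12)), Rational(1, 7)) = Add(Mul(-6, -11), Rational(1, 7)) = Add(66, Rational(1, 7)) = Rational(463, 7))
Pow(Add(Function('J')(-35, -11), 8712), -1) = Pow(Add(Rational(463, 7), 8712), -1) = Pow(Rational(61447, 7), -1) = Rational(7, 61447)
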